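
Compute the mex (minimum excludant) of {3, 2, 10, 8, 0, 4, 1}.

The values 0, 1, 2, 3, 4 are all present; 5 is the first non-negative integer missing from the set.

5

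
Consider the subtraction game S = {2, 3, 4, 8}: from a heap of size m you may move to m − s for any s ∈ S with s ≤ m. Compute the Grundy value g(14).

1

Compute g(0), g(1), … for moves {2, 3, 4, 8}:
k:     0  1  2  3  4  5  6  7  8  9 10 11 12 13 14
g(k):  0  0  1  1  2  2  0  0  1  1  2  2  0  0  1
So g(14) = 1.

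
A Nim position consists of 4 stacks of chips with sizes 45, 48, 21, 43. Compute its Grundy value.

Compute the nim-sum pairwise:
45 XOR 48 = 29
29 XOR 21 = 8
8 XOR 43 = 35

35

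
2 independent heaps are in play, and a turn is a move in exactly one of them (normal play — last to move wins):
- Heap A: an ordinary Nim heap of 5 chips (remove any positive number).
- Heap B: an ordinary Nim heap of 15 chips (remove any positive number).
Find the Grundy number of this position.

10

Heap A is a plain Nim heap of size 5, so its Grundy value is 5.
Heap B is a plain Nim heap of size 15, so its Grundy value is 15.
The value of a disjunctive sum is the nim-sum of the parts.
Combined value = 5 ⊕ 15 = 10.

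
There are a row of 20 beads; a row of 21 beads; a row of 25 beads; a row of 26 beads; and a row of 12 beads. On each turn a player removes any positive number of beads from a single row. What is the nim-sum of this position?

14

Nim-sum: 20 XOR 21 XOR 25 XOR 26 XOR 12 = 14.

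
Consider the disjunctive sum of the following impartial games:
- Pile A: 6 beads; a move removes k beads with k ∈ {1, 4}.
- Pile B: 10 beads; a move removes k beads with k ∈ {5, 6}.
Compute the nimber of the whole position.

3

Build the Grundy sequence for pile A with g(k) = mex{g(k−s) : s ∈ {1, 4}, s ≤ k}:
g(0) = mex{} = 0
g(1) = mex{0} = 1
g(2) = mex{1} = 0
g(3) = mex{0} = 1
g(4) = mex{0,1} = 2
g(5) = mex{1,2} = 0
g(6) = mex{0} = 1
So g(6) = 1.
Build the Grundy sequence for pile B with g(k) = mex{g(k−s) : s ∈ {5, 6}, s ≤ k}:
k:     0  1  2  3  4  5  6  7  8  9 10
g(k):  0  0  0  0  0  1  1  1  1  1  2
So g(10) = 2.
The value of a disjunctive sum is the nim-sum of the parts.
Combined value = 1 XOR 2 = 3.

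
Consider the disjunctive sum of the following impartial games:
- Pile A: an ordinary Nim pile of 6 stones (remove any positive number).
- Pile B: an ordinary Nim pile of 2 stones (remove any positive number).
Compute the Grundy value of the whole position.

4

Pile A is a plain Nim pile of size 6, so its Grundy value is 6.
Pile B is a plain Nim pile of size 2, so its Grundy value is 2.
By the Sprague-Grundy theorem, the Grundy value of a sum of independent games is the XOR of the component values.
Combined value = 6 ⊕ 2 = 4.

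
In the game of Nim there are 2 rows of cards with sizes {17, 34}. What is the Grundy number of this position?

Compute the nim-sum pairwise:
17 ^ 34 = 51

51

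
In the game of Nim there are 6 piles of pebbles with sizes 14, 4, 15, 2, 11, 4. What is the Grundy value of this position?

8

Compute the nim-sum pairwise:
14 XOR 4 = 10
10 XOR 15 = 5
5 XOR 2 = 7
7 XOR 11 = 12
12 XOR 4 = 8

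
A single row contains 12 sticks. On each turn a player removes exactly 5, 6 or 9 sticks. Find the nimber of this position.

Grundy values for subtraction set {5, 6, 9}:
g(0) = mex{} = 0
g(1) = mex{} = 0
g(2) = mex{} = 0
g(3) = mex{} = 0
g(4) = mex{} = 0
g(5) = mex{0} = 1
g(6) = mex{0} = 1
g(7) = mex{0} = 1
g(8) = mex{0} = 1
g(9) = mex{0} = 1
g(10) = mex{0,1} = 2
g(11) = mex{0,1} = 2
g(12) = mex{0,1} = 2
So g(12) = 2.

2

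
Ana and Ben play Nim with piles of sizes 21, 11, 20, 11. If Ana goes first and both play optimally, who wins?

Compute the nim-sum pairwise:
21 ^ 11 = 30
30 ^ 20 = 10
10 ^ 11 = 1
The nim-sum is 1 ≠ 0, so this is an N-position: the player to move can win; Ana has a winning move.

Ana wins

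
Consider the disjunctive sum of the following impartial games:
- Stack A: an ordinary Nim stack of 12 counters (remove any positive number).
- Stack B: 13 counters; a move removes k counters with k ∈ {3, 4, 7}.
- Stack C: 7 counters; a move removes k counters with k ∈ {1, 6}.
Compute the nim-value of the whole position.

Stack A is a plain Nim stack of size 12, so its Grundy value is 12.
For stack B, compute g(0), g(1), … with moves {3, 4, 7}:
g(0) = mex{} = 0
g(1) = mex{} = 0
g(2) = mex{} = 0
g(3) = mex{0} = 1
g(4) = mex{0} = 1
g(5) = mex{0} = 1
g(6) = mex{0,1} = 2
g(7) = mex{0,1} = 2
g(8) = mex{0,1} = 2
g(9) = mex{0,1,2} = 3
g(10) = mex{1,2} = 0
g(11) = mex{1,2} = 0
g(12) = mex{1,2,3} = 0
g(13) = mex{0,2,3} = 1
So g(13) = 1.
For stack C, compute g(0), g(1), … with moves {1, 6}:
g(0) = mex{} = 0
g(1) = mex{0} = 1
g(2) = mex{1} = 0
g(3) = mex{0} = 1
g(4) = mex{1} = 0
g(5) = mex{0} = 1
g(6) = mex{0,1} = 2
g(7) = mex{1,2} = 0
So g(7) = 0.
The value of a disjunctive sum is the nim-sum of the parts.
Combined value = 12 XOR 1 XOR 0 = 13.

13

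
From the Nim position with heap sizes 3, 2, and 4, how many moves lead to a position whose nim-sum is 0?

Compute the nim-sum pairwise:
3 ^ 2 = 1
1 ^ 4 = 5
The overall nim-sum is X = 5. A heap of size p has a winning move iff p XOR X < p (reduce it to p XOR X).
  3: 3 XOR 5 = 6 ≥ 3 — no move.
  2: 2 XOR 5 = 7 ≥ 2 — no move.
  4: 4 XOR 5 = 1 < 4 — winning move (to 1).
That gives 1 winning move.

1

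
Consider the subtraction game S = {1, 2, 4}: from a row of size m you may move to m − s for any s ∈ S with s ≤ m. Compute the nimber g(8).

Compute g(0), g(1), … for moves {1, 2, 4}:
k:     0  1  2  3  4  5  6  7  8
g(k):  0  1  2  0  1  2  0  1  2
So g(8) = 2.

2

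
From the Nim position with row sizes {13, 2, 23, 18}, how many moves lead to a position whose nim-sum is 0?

1

Nim-sum: 13 XOR 2 XOR 23 XOR 18 = 10.
The overall nim-sum is X = 10. A row of size p has a winning move iff p XOR X < p (reduce it to p XOR X).
  13: 13 XOR 10 = 7 < 13 — winning move (to 7).
  2: 2 XOR 10 = 8 ≥ 2 — no move.
  23: 23 XOR 10 = 29 ≥ 23 — no move.
  18: 18 XOR 10 = 24 ≥ 18 — no move.
That gives 1 winning move.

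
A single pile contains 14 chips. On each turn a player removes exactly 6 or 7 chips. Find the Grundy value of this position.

Build the Grundy sequence with g(k) = mex{g(k−s) : s ∈ {6, 7}, s ≤ k}:
g(0) = mex{} = 0
g(1) = mex{} = 0
g(2) = mex{} = 0
g(3) = mex{} = 0
g(4) = mex{} = 0
g(5) = mex{} = 0
g(6) = mex{0} = 1
g(7) = mex{0} = 1
g(8) = mex{0} = 1
g(9) = mex{0} = 1
g(10) = mex{0} = 1
g(11) = mex{0} = 1
g(12) = mex{0,1} = 2
g(13) = mex{1} = 0
g(14) = mex{1} = 0
So g(14) = 0.

0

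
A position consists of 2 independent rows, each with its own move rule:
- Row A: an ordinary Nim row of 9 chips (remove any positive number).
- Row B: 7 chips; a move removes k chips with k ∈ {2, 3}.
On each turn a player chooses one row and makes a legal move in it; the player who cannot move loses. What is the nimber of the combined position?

8

Row A is a plain Nim row of size 9, so its Grundy value is 9.
Build the Grundy sequence for row B with g(k) = mex{g(k−s) : s ∈ {2, 3}, s ≤ k}:
k:     0  1  2  3  4  5  6  7
g(k):  0  0  1  1  2  0  0  1
So g(7) = 1.
By the Sprague-Grundy theorem, the Grundy value of a sum of independent games is the XOR of the component values.
Combined value = 9 XOR 1 = 8.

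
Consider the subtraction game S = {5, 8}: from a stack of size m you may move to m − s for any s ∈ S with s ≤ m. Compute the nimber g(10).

Grundy values for subtraction set {5, 8}:
g(0) = mex{} = 0
g(1) = mex{} = 0
g(2) = mex{} = 0
g(3) = mex{} = 0
g(4) = mex{} = 0
g(5) = mex{0} = 1
g(6) = mex{0} = 1
g(7) = mex{0} = 1
g(8) = mex{0} = 1
g(9) = mex{0} = 1
g(10) = mex{0,1} = 2
So g(10) = 2.

2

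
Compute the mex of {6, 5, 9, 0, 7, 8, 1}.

2

The values 0, 1 are all present; 2 is the first non-negative integer missing from the set.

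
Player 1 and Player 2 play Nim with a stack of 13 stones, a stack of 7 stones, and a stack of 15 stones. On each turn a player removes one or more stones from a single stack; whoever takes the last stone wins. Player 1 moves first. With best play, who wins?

Compute the nim-sum pairwise:
13 ^ 7 = 10
10 ^ 15 = 5
The nim-sum is 5 ≠ 0, so this is an N-position: the player to move can win; Player 1 has a winning move.

Player 1 wins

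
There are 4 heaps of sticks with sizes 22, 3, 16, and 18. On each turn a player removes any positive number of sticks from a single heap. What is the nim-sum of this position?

Nim-sum: 22 ⊕ 3 ⊕ 16 ⊕ 18 = 23.

23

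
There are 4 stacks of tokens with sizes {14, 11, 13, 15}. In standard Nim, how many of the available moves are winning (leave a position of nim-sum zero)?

3

Nim-sum: 14 ^ 11 ^ 13 ^ 15 = 7.
The overall nim-sum is X = 7. A stack of size p has a winning move iff p XOR X < p (reduce it to p XOR X).
  14: 14 XOR 7 = 9 < 14 — winning move (to 9).
  11: 11 XOR 7 = 12 ≥ 11 — no move.
  13: 13 XOR 7 = 10 < 13 — winning move (to 10).
  15: 15 XOR 7 = 8 < 15 — winning move (to 8).
That gives 3 winning moves.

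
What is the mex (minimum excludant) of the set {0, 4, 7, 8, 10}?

0 is in the set but 1 is not, so the mex is 1.

1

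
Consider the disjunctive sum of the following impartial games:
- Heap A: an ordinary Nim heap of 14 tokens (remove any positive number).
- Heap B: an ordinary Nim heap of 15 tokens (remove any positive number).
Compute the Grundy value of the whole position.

Heap A is a plain Nim heap of size 14, so its Grundy value is 14.
Heap B is a plain Nim heap of size 15, so its Grundy value is 15.
The value of a disjunctive sum is the nim-sum of the parts.
Combined value = 14 XOR 15 = 1.

1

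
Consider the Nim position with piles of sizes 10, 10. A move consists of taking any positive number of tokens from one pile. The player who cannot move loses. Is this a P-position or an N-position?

Compute the nim-sum pairwise:
10 ^ 10 = 0
The nim-sum is 0, so this is a P-position: the player to move is in a losing position under optimal play.

P-position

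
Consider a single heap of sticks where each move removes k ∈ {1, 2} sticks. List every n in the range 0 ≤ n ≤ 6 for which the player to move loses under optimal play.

Grundy values for subtraction set {1, 2}:
k:     0  1  2  3  4  5  6
g(k):  0  1  2  0  1  2  0
The P-positions (g = 0) in 0..6 are 0, 3, 6.

0, 3, 6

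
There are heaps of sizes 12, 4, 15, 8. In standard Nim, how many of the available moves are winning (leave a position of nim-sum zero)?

3

Write each in binary and XOR column by column:
  1100  (12)
  0100  (4)
  1111  (15)
  1000  (8)
  ----
  1111  (15)
The overall nim-sum is X = 15. A heap of size p has a winning move iff p XOR X < p (reduce it to p XOR X).
  12: 12 XOR 15 = 3 < 12 — winning move (to 3).
  4: 4 XOR 15 = 11 ≥ 4 — no move.
  15: 15 XOR 15 = 0 < 15 — winning move (to 0).
  8: 8 XOR 15 = 7 < 8 — winning move (to 7).
That gives 3 winning moves.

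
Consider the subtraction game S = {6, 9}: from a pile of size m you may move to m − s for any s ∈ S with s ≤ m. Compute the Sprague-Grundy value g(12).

2

Grundy values for subtraction set {6, 9}:
g(0) = mex{} = 0
g(1) = mex{} = 0
g(2) = mex{} = 0
g(3) = mex{} = 0
g(4) = mex{} = 0
g(5) = mex{} = 0
g(6) = mex{0} = 1
g(7) = mex{0} = 1
g(8) = mex{0} = 1
g(9) = mex{0} = 1
g(10) = mex{0} = 1
g(11) = mex{0} = 1
g(12) = mex{0,1} = 2
So g(12) = 2.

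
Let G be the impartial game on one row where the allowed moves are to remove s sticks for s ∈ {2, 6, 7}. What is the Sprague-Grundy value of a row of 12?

Compute g(0), g(1), … for moves {2, 6, 7}:
g(0) = mex{} = 0
g(1) = mex{} = 0
g(2) = mex{0} = 1
g(3) = mex{0} = 1
g(4) = mex{1} = 0
g(5) = mex{1} = 0
g(6) = mex{0} = 1
g(7) = mex{0} = 1
g(8) = mex{0,1} = 2
g(9) = mex{1} = 0
g(10) = mex{0,1,2} = 3
g(11) = mex{0} = 1
g(12) = mex{0,1,3} = 2
So g(12) = 2.

2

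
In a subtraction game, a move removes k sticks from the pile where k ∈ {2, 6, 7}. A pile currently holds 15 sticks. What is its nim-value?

Compute g(0), g(1), … for moves {2, 6, 7}:
k:     0  1  2  3  4  5  6  7  8  9 10 11 12 13 14 15
g(k):  0  0  1  1  0  0  1  1  2  0  3  1  2  0  0  1
So g(15) = 1.

1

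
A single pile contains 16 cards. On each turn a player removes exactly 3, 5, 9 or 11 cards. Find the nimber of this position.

0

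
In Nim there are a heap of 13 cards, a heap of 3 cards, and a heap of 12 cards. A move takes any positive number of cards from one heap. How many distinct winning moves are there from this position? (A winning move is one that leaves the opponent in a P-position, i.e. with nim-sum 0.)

1

Bitwise XOR of the heap sizes:
  1101  (13)
  0011  (3)
  1100  (12)
  ----
  0010  (2)
The overall nim-sum is X = 2. A heap of size p has a winning move iff p XOR X < p (reduce it to p XOR X).
  13: 13 XOR 2 = 15 ≥ 13 — no move.
  3: 3 XOR 2 = 1 < 3 — winning move (to 1).
  12: 12 XOR 2 = 14 ≥ 12 — no move.
That gives 1 winning move.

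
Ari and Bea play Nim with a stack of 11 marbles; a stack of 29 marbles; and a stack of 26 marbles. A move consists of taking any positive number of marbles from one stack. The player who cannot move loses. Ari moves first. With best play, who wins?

Ari wins

Compute the nim-sum pairwise:
11 ^ 29 = 22
22 ^ 26 = 12
The nim-sum is 12 ≠ 0, so this is an N-position: the player to move can win; Ari has a winning move.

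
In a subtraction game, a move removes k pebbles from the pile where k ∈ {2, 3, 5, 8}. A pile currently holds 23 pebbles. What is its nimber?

3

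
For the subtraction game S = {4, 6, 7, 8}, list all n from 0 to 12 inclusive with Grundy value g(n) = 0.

0, 1, 2, 3, 12

Build the Grundy sequence with g(k) = mex{g(k−s) : s ∈ {4, 6, 7, 8}, s ≤ k}:
g(0) = mex{} = 0
g(1) = mex{} = 0
g(2) = mex{} = 0
g(3) = mex{} = 0
g(4) = mex{0} = 1
g(5) = mex{0} = 1
g(6) = mex{0} = 1
g(7) = mex{0} = 1
g(8) = mex{0,1} = 2
g(9) = mex{0,1} = 2
g(10) = mex{0,1} = 2
g(11) = mex{0,1} = 2
g(12) = mex{1,2} = 0
The P-positions (g = 0) in 0..12 are 0, 1, 2, 3, 12.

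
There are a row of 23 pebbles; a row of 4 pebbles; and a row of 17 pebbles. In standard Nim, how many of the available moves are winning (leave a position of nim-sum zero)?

1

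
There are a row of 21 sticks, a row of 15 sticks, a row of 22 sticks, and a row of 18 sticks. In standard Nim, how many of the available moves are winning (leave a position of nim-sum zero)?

3

Bitwise XOR of the heap sizes:
  10101  (21)
  01111  (15)
  10110  (22)
  10010  (18)
  -----
  11110  (30)
The overall nim-sum is X = 30. A row of size p has a winning move iff p XOR X < p (reduce it to p XOR X).
  21: 21 XOR 30 = 11 < 21 — winning move (to 11).
  15: 15 XOR 30 = 17 ≥ 15 — no move.
  22: 22 XOR 30 = 8 < 22 — winning move (to 8).
  18: 18 XOR 30 = 12 < 18 — winning move (to 12).
That gives 3 winning moves.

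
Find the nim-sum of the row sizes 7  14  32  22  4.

Nim-sum: 7 XOR 14 XOR 32 XOR 22 XOR 4 = 59.

59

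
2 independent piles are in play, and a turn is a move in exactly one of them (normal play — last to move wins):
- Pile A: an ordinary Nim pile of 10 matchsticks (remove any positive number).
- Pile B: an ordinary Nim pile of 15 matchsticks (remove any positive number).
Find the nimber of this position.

Pile A is a plain Nim pile of size 10, so its Grundy value is 10.
Pile B is a plain Nim pile of size 15, so its Grundy value is 15.
The value of a disjunctive sum is the nim-sum of the parts.
Combined value = 10 XOR 15 = 5.

5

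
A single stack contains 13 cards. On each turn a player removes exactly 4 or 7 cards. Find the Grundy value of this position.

0

Build the Grundy sequence with g(k) = mex{g(k−s) : s ∈ {4, 7}, s ≤ k}:
g(0) = mex{} = 0
g(1) = mex{} = 0
g(2) = mex{} = 0
g(3) = mex{} = 0
g(4) = mex{0} = 1
g(5) = mex{0} = 1
g(6) = mex{0} = 1
g(7) = mex{0} = 1
g(8) = mex{0,1} = 2
g(9) = mex{0,1} = 2
g(10) = mex{0,1} = 2
g(11) = mex{1} = 0
g(12) = mex{1,2} = 0
g(13) = mex{1,2} = 0
So g(13) = 0.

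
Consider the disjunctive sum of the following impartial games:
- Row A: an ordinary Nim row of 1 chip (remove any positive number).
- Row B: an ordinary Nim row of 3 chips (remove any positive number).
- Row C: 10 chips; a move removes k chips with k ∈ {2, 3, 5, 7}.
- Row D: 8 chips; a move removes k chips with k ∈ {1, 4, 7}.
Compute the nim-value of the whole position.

2

Row A is a plain Nim row of size 1, so its Grundy value is 1.
Row B is a plain Nim row of size 3, so its Grundy value is 3.
For row C, compute g(0), g(1), … with moves {2, 3, 5, 7}:
k:     0  1  2  3  4  5  6  7  8  9 10
g(k):  0  0  1  1  2  2  3  3  4  0  0
So g(10) = 0.
For row D, compute g(0), g(1), … with moves {1, 4, 7}:
g(0) = mex{} = 0
g(1) = mex{0} = 1
g(2) = mex{1} = 0
g(3) = mex{0} = 1
g(4) = mex{0,1} = 2
g(5) = mex{1,2} = 0
g(6) = mex{0} = 1
g(7) = mex{0,1} = 2
g(8) = mex{1,2} = 0
So g(8) = 0.
The value of a disjunctive sum is the nim-sum of the parts.
Combined value = 1 XOR 3 XOR 0 XOR 0 = 2.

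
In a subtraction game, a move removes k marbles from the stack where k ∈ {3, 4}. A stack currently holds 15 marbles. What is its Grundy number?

0

Grundy values for subtraction set {3, 4}:
k:     0  1  2  3  4  5  6  7  8  9 10 11 12 13 14 15
g(k):  0  0  0  1  1  1  2  0  0  0  1  1  1  2  0  0
So g(15) = 0.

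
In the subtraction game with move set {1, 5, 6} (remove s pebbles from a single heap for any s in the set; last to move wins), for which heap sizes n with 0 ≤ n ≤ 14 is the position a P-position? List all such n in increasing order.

Build the Grundy sequence with g(k) = mex{g(k−s) : s ∈ {1, 5, 6}, s ≤ k}:
g(0) = mex{} = 0
g(1) = mex{0} = 1
g(2) = mex{1} = 0
g(3) = mex{0} = 1
g(4) = mex{1} = 0
g(5) = mex{0} = 1
g(6) = mex{0,1} = 2
g(7) = mex{0,1,2} = 3
g(8) = mex{0,1,3} = 2
g(9) = mex{0,1,2} = 3
g(10) = mex{0,1,3} = 2
g(11) = mex{1,2} = 0
g(12) = mex{0,2,3} = 1
g(13) = mex{1,2,3} = 0
g(14) = mex{0,2,3} = 1
The P-positions (g = 0) in 0..14 are 0, 2, 4, 11, 13.

0, 2, 4, 11, 13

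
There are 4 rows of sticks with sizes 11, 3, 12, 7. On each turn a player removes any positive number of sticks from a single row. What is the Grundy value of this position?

3

Compute the nim-sum pairwise:
11 ^ 3 = 8
8 ^ 12 = 4
4 ^ 7 = 3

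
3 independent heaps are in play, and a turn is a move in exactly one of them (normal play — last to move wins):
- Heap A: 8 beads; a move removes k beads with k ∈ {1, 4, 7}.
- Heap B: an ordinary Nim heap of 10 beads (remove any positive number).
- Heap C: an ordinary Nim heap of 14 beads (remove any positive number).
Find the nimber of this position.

Build the Grundy sequence for heap A with g(k) = mex{g(k−s) : s ∈ {1, 4, 7}, s ≤ k}:
k:     0  1  2  3  4  5  6  7  8
g(k):  0  1  0  1  2  0  1  2  0
So g(8) = 0.
Heap B is a plain Nim heap of size 10, so its Grundy value is 10.
Heap C is a plain Nim heap of size 14, so its Grundy value is 14.
By the Sprague-Grundy theorem, the Grundy value of a sum of independent games is the XOR of the component values.
Combined value = 0 XOR 10 XOR 14 = 4.

4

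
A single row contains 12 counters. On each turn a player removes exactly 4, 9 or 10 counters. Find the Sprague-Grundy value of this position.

1

Grundy values for subtraction set {4, 9, 10}:
g(0) = mex{} = 0
g(1) = mex{} = 0
g(2) = mex{} = 0
g(3) = mex{} = 0
g(4) = mex{0} = 1
g(5) = mex{0} = 1
g(6) = mex{0} = 1
g(7) = mex{0} = 1
g(8) = mex{1} = 0
g(9) = mex{0,1} = 2
g(10) = mex{0,1} = 2
g(11) = mex{0,1} = 2
g(12) = mex{0} = 1
So g(12) = 1.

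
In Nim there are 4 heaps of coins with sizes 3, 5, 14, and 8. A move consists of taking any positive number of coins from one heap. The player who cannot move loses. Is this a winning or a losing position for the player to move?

Losing position

Bitwise XOR of the heap sizes:
  0011  (3)
  0101  (5)
  1110  (14)
  1000  (8)
  ----
  0000  (0)
The nim-sum is 0, so this is a P-position: the player to move is in a losing position under optimal play.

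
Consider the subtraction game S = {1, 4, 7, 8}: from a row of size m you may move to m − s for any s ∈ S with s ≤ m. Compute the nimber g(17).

Build the Grundy sequence with g(k) = mex{g(k−s) : s ∈ {1, 4, 7, 8}, s ≤ k}:
k:     0  1  2  3  4  5  6  7  8  9 10 11 12 13 14 15 16 17
g(k):  0  1  0  1  2  0  1  2  3  2  3  0  1  3  0  1  0  1
So g(17) = 1.

1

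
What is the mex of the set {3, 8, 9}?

0

0 is not in the set, so the mex is 0.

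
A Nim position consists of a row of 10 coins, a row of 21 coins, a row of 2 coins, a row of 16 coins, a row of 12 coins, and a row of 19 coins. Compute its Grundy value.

18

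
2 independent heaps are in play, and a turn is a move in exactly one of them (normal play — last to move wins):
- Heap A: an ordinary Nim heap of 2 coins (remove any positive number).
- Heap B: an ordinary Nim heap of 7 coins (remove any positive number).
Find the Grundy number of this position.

5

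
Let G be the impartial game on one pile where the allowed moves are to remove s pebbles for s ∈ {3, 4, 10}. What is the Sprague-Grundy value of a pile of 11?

1

Grundy values for subtraction set {3, 4, 10}:
k:     0  1  2  3  4  5  6  7  8  9 10 11
g(k):  0  0  0  1  1  1  2  0  0  0  1  1
So g(11) = 1.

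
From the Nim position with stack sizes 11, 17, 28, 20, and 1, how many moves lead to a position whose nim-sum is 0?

Compute the nim-sum pairwise:
11 XOR 17 = 26
26 XOR 28 = 6
6 XOR 20 = 18
18 XOR 1 = 19
The overall nim-sum is X = 19. A stack of size p has a winning move iff p XOR X < p (reduce it to p XOR X).
  11: 11 XOR 19 = 24 ≥ 11 — no move.
  17: 17 XOR 19 = 2 < 17 — winning move (to 2).
  28: 28 XOR 19 = 15 < 28 — winning move (to 15).
  20: 20 XOR 19 = 7 < 20 — winning move (to 7).
  1: 1 XOR 19 = 18 ≥ 1 — no move.
That gives 3 winning moves.

3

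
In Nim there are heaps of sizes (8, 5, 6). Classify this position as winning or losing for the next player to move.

Winning position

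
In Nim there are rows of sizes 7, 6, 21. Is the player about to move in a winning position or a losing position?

Nim-sum: 7 ^ 6 ^ 21 = 20.
The nim-sum is 20 ≠ 0, so this is an N-position: the player to move can win.

Winning position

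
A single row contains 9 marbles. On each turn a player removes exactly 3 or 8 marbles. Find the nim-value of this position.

Compute g(0), g(1), … for moves {3, 8}:
k:     0  1  2  3  4  5  6  7  8  9
g(k):  0  0  0  1  1  1  0  0  2  1
So g(9) = 1.

1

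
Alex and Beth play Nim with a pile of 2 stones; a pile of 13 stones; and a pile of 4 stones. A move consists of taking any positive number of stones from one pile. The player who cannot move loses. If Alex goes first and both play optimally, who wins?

Compute the nim-sum pairwise:
2 ⊕ 13 = 15
15 ⊕ 4 = 11
The nim-sum is 11 ≠ 0, so this is an N-position: the player to move can win; Alex has a winning move.

Alex wins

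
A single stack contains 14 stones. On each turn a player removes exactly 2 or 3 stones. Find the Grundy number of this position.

2

Grundy values for subtraction set {2, 3}:
k:     0  1  2  3  4  5  6  7  8  9 10 11 12 13 14
g(k):  0  0  1  1  2  0  0  1  1  2  0  0  1  1  2
So g(14) = 2.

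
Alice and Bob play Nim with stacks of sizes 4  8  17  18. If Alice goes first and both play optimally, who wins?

Alice wins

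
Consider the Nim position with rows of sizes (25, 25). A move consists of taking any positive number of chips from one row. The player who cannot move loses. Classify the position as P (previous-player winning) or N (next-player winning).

P-position

Bitwise XOR of the heap sizes:
  11001  (25)
  11001  (25)
  -----
  00000  (0)
The nim-sum is 0, so this is a P-position: the player to move is in a losing position under optimal play.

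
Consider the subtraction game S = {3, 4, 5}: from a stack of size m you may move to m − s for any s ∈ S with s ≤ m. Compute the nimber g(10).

0

Build the Grundy sequence with g(k) = mex{g(k−s) : s ∈ {3, 4, 5}, s ≤ k}:
k:     0  1  2  3  4  5  6  7  8  9 10
g(k):  0  0  0  1  1  1  2  2  0  0  0
So g(10) = 0.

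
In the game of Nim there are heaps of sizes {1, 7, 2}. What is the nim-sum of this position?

Compute the nim-sum pairwise:
1 ^ 7 = 6
6 ^ 2 = 4

4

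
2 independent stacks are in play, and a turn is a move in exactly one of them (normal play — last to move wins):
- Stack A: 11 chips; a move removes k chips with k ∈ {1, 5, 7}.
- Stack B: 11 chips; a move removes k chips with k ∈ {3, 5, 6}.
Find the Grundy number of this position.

For stack A, compute g(0), g(1), … with moves {1, 5, 7}:
k:     0  1  2  3  4  5  6  7  8  9 10 11
g(k):  0  1  0  1  0  1  0  1  0  1  0  1
So g(11) = 1.
Grundy values for stack B (subtraction set {3, 5, 6}):
g(0) = mex{} = 0
g(1) = mex{} = 0
g(2) = mex{} = 0
g(3) = mex{0} = 1
g(4) = mex{0} = 1
g(5) = mex{0} = 1
g(6) = mex{0,1} = 2
g(7) = mex{0,1} = 2
g(8) = mex{0,1} = 2
g(9) = mex{1,2} = 0
g(10) = mex{1,2} = 0
g(11) = mex{1,2} = 0
So g(11) = 0.
The value of a disjunctive sum is the nim-sum of the parts.
Combined value = 1 XOR 0 = 1.

1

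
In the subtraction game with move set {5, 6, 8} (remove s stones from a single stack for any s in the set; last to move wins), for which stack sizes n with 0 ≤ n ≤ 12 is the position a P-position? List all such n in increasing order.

Build the Grundy sequence with g(k) = mex{g(k−s) : s ∈ {5, 6, 8}, s ≤ k}:
g(0) = mex{} = 0
g(1) = mex{} = 0
g(2) = mex{} = 0
g(3) = mex{} = 0
g(4) = mex{} = 0
g(5) = mex{0} = 1
g(6) = mex{0} = 1
g(7) = mex{0} = 1
g(8) = mex{0} = 1
g(9) = mex{0} = 1
g(10) = mex{0,1} = 2
g(11) = mex{0,1} = 2
g(12) = mex{0,1} = 2
The P-positions (g = 0) in 0..12 are 0, 1, 2, 3, 4.

0, 1, 2, 3, 4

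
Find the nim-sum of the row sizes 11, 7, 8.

Compute the nim-sum pairwise:
11 XOR 7 = 12
12 XOR 8 = 4

4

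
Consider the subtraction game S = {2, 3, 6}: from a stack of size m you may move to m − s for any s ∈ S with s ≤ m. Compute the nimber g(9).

Compute g(0), g(1), … for moves {2, 3, 6}:
k:     0  1  2  3  4  5  6  7  8  9
g(k):  0  0  1  1  2  0  3  1  2  0
So g(9) = 0.

0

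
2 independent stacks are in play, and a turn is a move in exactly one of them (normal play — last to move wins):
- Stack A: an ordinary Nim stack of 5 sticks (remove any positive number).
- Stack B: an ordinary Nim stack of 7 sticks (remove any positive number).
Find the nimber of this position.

2

Stack A is a plain Nim stack of size 5, so its Grundy value is 5.
Stack B is a plain Nim stack of size 7, so its Grundy value is 7.
By the Sprague-Grundy theorem, the Grundy value of a sum of independent games is the XOR of the component values.
Combined value = 5 ⊕ 7 = 2.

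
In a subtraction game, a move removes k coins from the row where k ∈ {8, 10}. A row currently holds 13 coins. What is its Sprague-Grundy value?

Compute g(0), g(1), … for moves {8, 10}:
k:     0  1  2  3  4  5  6  7  8  9 10 11 12 13
g(k):  0  0  0  0  0  0  0  0  1  1  1  1  1  1
So g(13) = 1.

1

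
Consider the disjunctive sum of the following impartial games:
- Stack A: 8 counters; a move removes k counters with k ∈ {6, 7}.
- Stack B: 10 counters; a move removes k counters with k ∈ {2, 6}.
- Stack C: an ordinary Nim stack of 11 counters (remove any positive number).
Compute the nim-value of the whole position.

11

Build the Grundy sequence for stack A with g(k) = mex{g(k−s) : s ∈ {6, 7}, s ≤ k}:
g(0) = mex{} = 0
g(1) = mex{} = 0
g(2) = mex{} = 0
g(3) = mex{} = 0
g(4) = mex{} = 0
g(5) = mex{} = 0
g(6) = mex{0} = 1
g(7) = mex{0} = 1
g(8) = mex{0} = 1
So g(8) = 1.
Grundy values for stack B (subtraction set {2, 6}):
g(0) = mex{} = 0
g(1) = mex{} = 0
g(2) = mex{0} = 1
g(3) = mex{0} = 1
g(4) = mex{1} = 0
g(5) = mex{1} = 0
g(6) = mex{0} = 1
g(7) = mex{0} = 1
g(8) = mex{1} = 0
g(9) = mex{1} = 0
g(10) = mex{0} = 1
So g(10) = 1.
Stack C is a plain Nim stack of size 11, so its Grundy value is 11.
By the Sprague-Grundy theorem, the Grundy value of a sum of independent games is the XOR of the component values.
Combined value = 1 ⊕ 1 ⊕ 11 = 11.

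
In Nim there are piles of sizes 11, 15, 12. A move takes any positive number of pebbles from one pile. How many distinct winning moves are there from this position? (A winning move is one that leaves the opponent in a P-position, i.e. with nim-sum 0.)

Write each in binary and XOR column by column:
  1011  (11)
  1111  (15)
  1100  (12)
  ----
  1000  (8)
The overall nim-sum is X = 8. A pile of size p has a winning move iff p XOR X < p (reduce it to p XOR X).
  11: 11 XOR 8 = 3 < 11 — winning move (to 3).
  15: 15 XOR 8 = 7 < 15 — winning move (to 7).
  12: 12 XOR 8 = 4 < 12 — winning move (to 4).
That gives 3 winning moves.

3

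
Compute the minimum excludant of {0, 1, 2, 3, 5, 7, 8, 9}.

The values 0, 1, 2, 3 are all present; 4 is the first non-negative integer missing from the set.

4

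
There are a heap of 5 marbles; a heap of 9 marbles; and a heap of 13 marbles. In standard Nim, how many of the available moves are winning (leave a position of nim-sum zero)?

3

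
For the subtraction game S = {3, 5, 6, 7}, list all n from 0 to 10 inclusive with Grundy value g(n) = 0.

0, 1, 2, 10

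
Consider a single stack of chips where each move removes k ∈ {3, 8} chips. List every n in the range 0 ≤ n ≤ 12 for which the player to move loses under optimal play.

0, 1, 2, 6, 7, 11, 12

Compute g(0), g(1), … for moves {3, 8}:
g(0) = mex{} = 0
g(1) = mex{} = 0
g(2) = mex{} = 0
g(3) = mex{0} = 1
g(4) = mex{0} = 1
g(5) = mex{0} = 1
g(6) = mex{1} = 0
g(7) = mex{1} = 0
g(8) = mex{0,1} = 2
g(9) = mex{0} = 1
g(10) = mex{0} = 1
g(11) = mex{1,2} = 0
g(12) = mex{1} = 0
The P-positions (g = 0) in 0..12 are 0, 1, 2, 6, 7, 11, 12.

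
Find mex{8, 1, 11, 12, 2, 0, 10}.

3

The values 0, 1, 2 are all present; 3 is the first non-negative integer missing from the set.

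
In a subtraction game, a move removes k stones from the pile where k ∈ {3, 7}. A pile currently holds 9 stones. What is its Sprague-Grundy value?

Grundy values for subtraction set {3, 7}:
k:     0  1  2  3  4  5  6  7  8  9
g(k):  0  0  0  1  1  1  0  2  2  1
So g(9) = 1.

1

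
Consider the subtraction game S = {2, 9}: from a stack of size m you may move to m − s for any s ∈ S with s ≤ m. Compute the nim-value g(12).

0

Grundy values for subtraction set {2, 9}:
k:     0  1  2  3  4  5  6  7  8  9 10 11 12
g(k):  0  0  1  1  0  0  1  1  0  2  1  0  0
So g(12) = 0.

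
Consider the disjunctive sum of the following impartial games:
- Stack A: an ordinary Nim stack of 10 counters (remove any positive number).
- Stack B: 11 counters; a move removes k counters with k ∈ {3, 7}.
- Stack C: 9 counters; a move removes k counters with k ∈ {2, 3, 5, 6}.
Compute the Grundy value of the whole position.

10

Stack A is a plain Nim stack of size 10, so its Grundy value is 10.
For stack B, compute g(0), g(1), … with moves {3, 7}:
k:     0  1  2  3  4  5  6  7  8  9 10 11
g(k):  0  0  0  1  1  1  0  2  2  1  0  0
So g(11) = 0.
Grundy values for stack C (subtraction set {2, 3, 5, 6}):
g(0) = mex{} = 0
g(1) = mex{} = 0
g(2) = mex{0} = 1
g(3) = mex{0} = 1
g(4) = mex{0,1} = 2
g(5) = mex{0,1} = 2
g(6) = mex{0,1,2} = 3
g(7) = mex{0,1,2} = 3
g(8) = mex{1,2,3} = 0
g(9) = mex{1,2,3} = 0
So g(9) = 0.
The value of a disjunctive sum is the nim-sum of the parts.
Combined value = 10 XOR 0 XOR 0 = 10.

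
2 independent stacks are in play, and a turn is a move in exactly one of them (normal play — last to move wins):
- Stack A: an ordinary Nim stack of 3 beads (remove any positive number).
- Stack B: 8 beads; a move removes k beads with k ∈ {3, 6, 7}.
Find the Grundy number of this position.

1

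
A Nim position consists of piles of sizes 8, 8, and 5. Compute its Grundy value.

5

Write each in binary and XOR column by column:
  1000  (8)
  1000  (8)
  0101  (5)
  ----
  0101  (5)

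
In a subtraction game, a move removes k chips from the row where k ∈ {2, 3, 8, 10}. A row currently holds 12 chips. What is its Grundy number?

0

Compute g(0), g(1), … for moves {2, 3, 8, 10}:
g(0) = mex{} = 0
g(1) = mex{} = 0
g(2) = mex{0} = 1
g(3) = mex{0} = 1
g(4) = mex{0,1} = 2
g(5) = mex{1} = 0
g(6) = mex{1,2} = 0
g(7) = mex{0,2} = 1
g(8) = mex{0} = 1
g(9) = mex{0,1} = 2
g(10) = mex{0,1} = 2
g(11) = mex{0,1,2} = 3
g(12) = mex{1,2} = 0
So g(12) = 0.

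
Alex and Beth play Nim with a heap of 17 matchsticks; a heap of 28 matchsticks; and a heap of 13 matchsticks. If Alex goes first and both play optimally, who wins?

Beth wins

Compute the nim-sum pairwise:
17 XOR 28 = 13
13 XOR 13 = 0
The nim-sum is 0, so this is a P-position: the player to move is in a losing position under optimal play; Alex is about to move from it and so loses — Beth wins.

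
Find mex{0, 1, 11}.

The values 0, 1 are all present; 2 is the first non-negative integer missing from the set.

2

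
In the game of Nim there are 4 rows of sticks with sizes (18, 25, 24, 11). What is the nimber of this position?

24

Nim-sum: 18 ⊕ 25 ⊕ 24 ⊕ 11 = 24.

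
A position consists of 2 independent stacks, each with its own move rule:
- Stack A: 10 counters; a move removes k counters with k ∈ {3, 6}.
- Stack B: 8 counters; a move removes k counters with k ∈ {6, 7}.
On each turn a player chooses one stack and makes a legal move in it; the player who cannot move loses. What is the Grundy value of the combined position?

Grundy values for stack A (subtraction set {3, 6}):
k:     0  1  2  3  4  5  6  7  8  9 10
g(k):  0  0  0  1  1  1  2  2  2  0  0
So g(10) = 0.
Build the Grundy sequence for stack B with g(k) = mex{g(k−s) : s ∈ {6, 7}, s ≤ k}:
k:     0  1  2  3  4  5  6  7  8
g(k):  0  0  0  0  0  0  1  1  1
So g(8) = 1.
By the Sprague-Grundy theorem, the Grundy value of a sum of independent games is the XOR of the component values.
Combined value = 0 XOR 1 = 1.

1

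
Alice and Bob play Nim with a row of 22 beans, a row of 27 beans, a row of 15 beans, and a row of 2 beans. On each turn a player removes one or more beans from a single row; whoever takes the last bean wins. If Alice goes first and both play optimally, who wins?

Bob wins

Compute the nim-sum pairwise:
22 XOR 27 = 13
13 XOR 15 = 2
2 XOR 2 = 0
The nim-sum is 0, so this is a P-position: the player to move is in a losing position under optimal play; Alice is about to move from it and so loses — Bob wins.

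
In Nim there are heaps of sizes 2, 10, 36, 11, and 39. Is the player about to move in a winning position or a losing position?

Losing position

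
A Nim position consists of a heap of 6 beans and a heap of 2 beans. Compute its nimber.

4

Bitwise XOR of the heap sizes:
  110  (6)
  010  (2)
  ---
  100  (4)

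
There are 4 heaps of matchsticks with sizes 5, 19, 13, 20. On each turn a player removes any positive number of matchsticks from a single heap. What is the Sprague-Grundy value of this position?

15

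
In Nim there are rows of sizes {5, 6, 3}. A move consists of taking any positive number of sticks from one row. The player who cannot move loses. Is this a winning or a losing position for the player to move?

In binary:
  101  (5)
  110  (6)
  011  (3)
  ---
  000  (0)
The nim-sum is 0, so this is a P-position: the player to move is in a losing position under optimal play.

Losing position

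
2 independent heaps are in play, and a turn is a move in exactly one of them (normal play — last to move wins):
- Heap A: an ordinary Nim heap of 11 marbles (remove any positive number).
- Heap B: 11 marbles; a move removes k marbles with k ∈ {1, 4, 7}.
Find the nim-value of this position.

Heap A is a plain Nim heap of size 11, so its Grundy value is 11.
For heap B, compute g(0), g(1), … with moves {1, 4, 7}:
g(0) = mex{} = 0
g(1) = mex{0} = 1
g(2) = mex{1} = 0
g(3) = mex{0} = 1
g(4) = mex{0,1} = 2
g(5) = mex{1,2} = 0
g(6) = mex{0} = 1
g(7) = mex{0,1} = 2
g(8) = mex{1,2} = 0
g(9) = mex{0} = 1
g(10) = mex{1} = 0
g(11) = mex{0,2} = 1
So g(11) = 1.
By the Sprague-Grundy theorem, the Grundy value of a sum of independent games is the XOR of the component values.
Combined value = 11 XOR 1 = 10.

10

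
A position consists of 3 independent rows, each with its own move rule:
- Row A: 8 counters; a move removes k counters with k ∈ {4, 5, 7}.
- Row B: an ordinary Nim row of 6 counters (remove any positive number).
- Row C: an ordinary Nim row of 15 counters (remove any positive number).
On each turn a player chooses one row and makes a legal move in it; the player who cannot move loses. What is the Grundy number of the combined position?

11

For row A, compute g(0), g(1), … with moves {4, 5, 7}:
g(0) = mex{} = 0
g(1) = mex{} = 0
g(2) = mex{} = 0
g(3) = mex{} = 0
g(4) = mex{0} = 1
g(5) = mex{0} = 1
g(6) = mex{0} = 1
g(7) = mex{0} = 1
g(8) = mex{0,1} = 2
So g(8) = 2.
Row B is a plain Nim row of size 6, so its Grundy value is 6.
Row C is a plain Nim row of size 15, so its Grundy value is 15.
By the Sprague-Grundy theorem, the Grundy value of a sum of independent games is the XOR of the component values.
Combined value = 2 ⊕ 6 ⊕ 15 = 11.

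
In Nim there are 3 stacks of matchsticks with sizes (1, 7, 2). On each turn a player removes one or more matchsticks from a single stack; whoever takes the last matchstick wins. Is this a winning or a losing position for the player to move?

Compute the nim-sum pairwise:
1 XOR 7 = 6
6 XOR 2 = 4
The nim-sum is 4 ≠ 0, so this is an N-position: the player to move can win.

Winning position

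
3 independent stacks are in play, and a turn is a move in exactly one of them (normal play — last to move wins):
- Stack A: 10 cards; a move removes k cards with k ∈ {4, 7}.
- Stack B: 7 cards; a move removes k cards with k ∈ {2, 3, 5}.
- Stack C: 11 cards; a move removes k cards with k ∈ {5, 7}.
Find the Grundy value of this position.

Grundy values for stack A (subtraction set {4, 7}):
k:     0  1  2  3  4  5  6  7  8  9 10
g(k):  0  0  0  0  1  1  1  1  2  2  2
So g(10) = 2.
For stack B, compute g(0), g(1), … with moves {2, 3, 5}:
g(0) = mex{} = 0
g(1) = mex{} = 0
g(2) = mex{0} = 1
g(3) = mex{0} = 1
g(4) = mex{0,1} = 2
g(5) = mex{0,1} = 2
g(6) = mex{0,1,2} = 3
g(7) = mex{1,2} = 0
So g(7) = 0.
Grundy values for stack C (subtraction set {5, 7}):
g(0) = mex{} = 0
g(1) = mex{} = 0
g(2) = mex{} = 0
g(3) = mex{} = 0
g(4) = mex{} = 0
g(5) = mex{0} = 1
g(6) = mex{0} = 1
g(7) = mex{0} = 1
g(8) = mex{0} = 1
g(9) = mex{0} = 1
g(10) = mex{0,1} = 2
g(11) = mex{0,1} = 2
So g(11) = 2.
By the Sprague-Grundy theorem, the Grundy value of a sum of independent games is the XOR of the component values.
Combined value = 2 XOR 0 XOR 2 = 0.

0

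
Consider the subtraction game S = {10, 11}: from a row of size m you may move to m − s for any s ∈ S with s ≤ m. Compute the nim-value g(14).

Grundy values for subtraction set {10, 11}:
g(0) = mex{} = 0
g(1) = mex{} = 0
g(2) = mex{} = 0
g(3) = mex{} = 0
g(4) = mex{} = 0
g(5) = mex{} = 0
g(6) = mex{} = 0
g(7) = mex{} = 0
g(8) = mex{} = 0
g(9) = mex{} = 0
g(10) = mex{0} = 1
g(11) = mex{0} = 1
g(12) = mex{0} = 1
g(13) = mex{0} = 1
g(14) = mex{0} = 1
So g(14) = 1.

1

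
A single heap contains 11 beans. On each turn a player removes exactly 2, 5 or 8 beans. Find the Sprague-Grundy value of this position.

Compute g(0), g(1), … for moves {2, 5, 8}:
g(0) = mex{} = 0
g(1) = mex{} = 0
g(2) = mex{0} = 1
g(3) = mex{0} = 1
g(4) = mex{1} = 0
g(5) = mex{0,1} = 2
g(6) = mex{0} = 1
g(7) = mex{1,2} = 0
g(8) = mex{0,1} = 2
g(9) = mex{0} = 1
g(10) = mex{1,2} = 0
g(11) = mex{1} = 0
So g(11) = 0.

0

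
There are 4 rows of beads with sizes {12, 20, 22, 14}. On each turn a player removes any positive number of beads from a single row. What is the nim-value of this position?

Nim-sum: 12 ⊕ 20 ⊕ 22 ⊕ 14 = 0.

0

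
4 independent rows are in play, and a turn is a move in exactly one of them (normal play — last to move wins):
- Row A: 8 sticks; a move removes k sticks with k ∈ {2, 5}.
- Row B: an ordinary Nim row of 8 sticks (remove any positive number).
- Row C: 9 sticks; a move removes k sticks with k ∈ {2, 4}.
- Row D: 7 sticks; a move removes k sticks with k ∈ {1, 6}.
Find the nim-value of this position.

Build the Grundy sequence for row A with g(k) = mex{g(k−s) : s ∈ {2, 5}, s ≤ k}:
g(0) = mex{} = 0
g(1) = mex{} = 0
g(2) = mex{0} = 1
g(3) = mex{0} = 1
g(4) = mex{1} = 0
g(5) = mex{0,1} = 2
g(6) = mex{0} = 1
g(7) = mex{1,2} = 0
g(8) = mex{1} = 0
So g(8) = 0.
Row B is a plain Nim row of size 8, so its Grundy value is 8.
Build the Grundy sequence for row C with g(k) = mex{g(k−s) : s ∈ {2, 4}, s ≤ k}:
g(0) = mex{} = 0
g(1) = mex{} = 0
g(2) = mex{0} = 1
g(3) = mex{0} = 1
g(4) = mex{0,1} = 2
g(5) = mex{0,1} = 2
g(6) = mex{1,2} = 0
g(7) = mex{1,2} = 0
g(8) = mex{0,2} = 1
g(9) = mex{0,2} = 1
So g(9) = 1.
Build the Grundy sequence for row D with g(k) = mex{g(k−s) : s ∈ {1, 6}, s ≤ k}:
g(0) = mex{} = 0
g(1) = mex{0} = 1
g(2) = mex{1} = 0
g(3) = mex{0} = 1
g(4) = mex{1} = 0
g(5) = mex{0} = 1
g(6) = mex{0,1} = 2
g(7) = mex{1,2} = 0
So g(7) = 0.
The value of a disjunctive sum is the nim-sum of the parts.
Combined value = 0 ⊕ 8 ⊕ 1 ⊕ 0 = 9.

9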